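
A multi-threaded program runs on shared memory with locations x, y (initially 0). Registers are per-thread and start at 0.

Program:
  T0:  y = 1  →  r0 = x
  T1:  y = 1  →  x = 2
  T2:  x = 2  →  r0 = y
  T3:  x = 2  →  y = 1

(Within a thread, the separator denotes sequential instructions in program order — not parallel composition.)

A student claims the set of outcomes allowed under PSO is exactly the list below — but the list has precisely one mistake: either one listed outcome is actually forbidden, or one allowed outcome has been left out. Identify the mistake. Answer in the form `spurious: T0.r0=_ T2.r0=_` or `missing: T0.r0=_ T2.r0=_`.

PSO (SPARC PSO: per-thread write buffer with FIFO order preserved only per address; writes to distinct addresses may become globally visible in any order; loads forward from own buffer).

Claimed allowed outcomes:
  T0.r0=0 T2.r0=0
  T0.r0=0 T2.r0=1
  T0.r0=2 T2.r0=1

outcome vector order: (T0.r0,T2.r0)
[PSO] allowed = {00, 01, 20, 21}
PSO∖claimed = {20}

missing: T0.r0=2 T2.r0=0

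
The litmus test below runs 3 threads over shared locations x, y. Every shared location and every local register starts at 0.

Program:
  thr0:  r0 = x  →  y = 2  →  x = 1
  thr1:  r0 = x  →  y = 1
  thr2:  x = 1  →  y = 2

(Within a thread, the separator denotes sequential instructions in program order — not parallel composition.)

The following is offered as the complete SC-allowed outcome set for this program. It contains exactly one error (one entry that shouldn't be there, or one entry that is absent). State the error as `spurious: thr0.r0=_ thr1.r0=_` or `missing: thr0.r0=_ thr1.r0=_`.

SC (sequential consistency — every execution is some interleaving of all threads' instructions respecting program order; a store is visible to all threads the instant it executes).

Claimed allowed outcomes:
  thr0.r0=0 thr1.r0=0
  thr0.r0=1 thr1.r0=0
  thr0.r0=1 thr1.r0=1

outcome vector order: (thr0.r0,thr1.r0)
[SC] allowed = {0/0, 0/1, 1/0, 1/1}
SC∖claimed = {0/1}

missing: thr0.r0=0 thr1.r0=1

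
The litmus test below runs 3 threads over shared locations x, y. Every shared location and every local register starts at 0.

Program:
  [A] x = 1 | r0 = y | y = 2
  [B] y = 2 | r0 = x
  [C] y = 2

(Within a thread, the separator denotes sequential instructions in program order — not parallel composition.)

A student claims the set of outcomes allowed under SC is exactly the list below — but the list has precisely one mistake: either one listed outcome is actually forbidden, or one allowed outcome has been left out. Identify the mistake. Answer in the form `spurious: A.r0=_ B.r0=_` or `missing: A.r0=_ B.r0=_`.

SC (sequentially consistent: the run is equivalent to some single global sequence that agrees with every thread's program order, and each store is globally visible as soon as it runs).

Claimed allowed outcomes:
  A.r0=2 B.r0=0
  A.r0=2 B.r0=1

missing: A.r0=0 B.r0=1

outcome vector order: (A.r0,B.r0)
SC: 3 outcomes — {<0 1> <2 0> <2 1>}
SC∖claimed = {<0 1>}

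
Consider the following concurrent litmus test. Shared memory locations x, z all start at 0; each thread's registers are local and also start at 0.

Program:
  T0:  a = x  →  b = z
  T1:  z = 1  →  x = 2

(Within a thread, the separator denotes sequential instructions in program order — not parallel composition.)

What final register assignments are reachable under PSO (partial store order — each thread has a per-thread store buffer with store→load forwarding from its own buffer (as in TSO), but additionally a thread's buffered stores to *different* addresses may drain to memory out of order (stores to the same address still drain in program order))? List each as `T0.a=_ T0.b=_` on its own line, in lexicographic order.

T0.a=0 T0.b=0
T0.a=0 T0.b=1
T0.a=2 T0.b=0
T0.a=2 T0.b=1

outcome vector order: (T0.a,T0.b)
|PSO outcomes| = 4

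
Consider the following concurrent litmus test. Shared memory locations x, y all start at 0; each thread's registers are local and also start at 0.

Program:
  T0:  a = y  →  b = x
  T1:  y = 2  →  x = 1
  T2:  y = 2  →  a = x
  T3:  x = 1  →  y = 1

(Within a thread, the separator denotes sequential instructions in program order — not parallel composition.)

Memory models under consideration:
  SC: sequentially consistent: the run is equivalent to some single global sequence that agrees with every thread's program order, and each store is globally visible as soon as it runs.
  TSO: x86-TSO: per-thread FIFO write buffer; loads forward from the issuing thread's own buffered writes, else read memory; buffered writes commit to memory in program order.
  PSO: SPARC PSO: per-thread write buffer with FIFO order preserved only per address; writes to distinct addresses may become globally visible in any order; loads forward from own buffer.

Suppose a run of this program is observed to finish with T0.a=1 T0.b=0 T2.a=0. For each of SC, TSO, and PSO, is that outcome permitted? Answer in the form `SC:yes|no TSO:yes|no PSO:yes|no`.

SC:no TSO:no PSO:yes

outcome vector order: (T0.a,T0.b,T2.a)
[SC] allowed = {(0,0,0); (0,0,1); (0,1,0); (0,1,1); (1,1,0); (1,1,1); (2,0,0); (2,0,1); (2,1,0); (2,1,1)}
[TSO] allowed = {(0,0,0); (0,0,1); (0,1,0); (0,1,1); (1,1,0); (1,1,1); (2,0,0); (2,0,1); (2,1,0); (2,1,1)}
[PSO] allowed = {(0,0,0); (0,0,1); (0,1,0); (0,1,1); (1,0,0); (1,0,1); (1,1,0); (1,1,1); (2,0,0); (2,0,1); (2,1,0); (2,1,1)}
target (1,0,0) ∈ {PSO}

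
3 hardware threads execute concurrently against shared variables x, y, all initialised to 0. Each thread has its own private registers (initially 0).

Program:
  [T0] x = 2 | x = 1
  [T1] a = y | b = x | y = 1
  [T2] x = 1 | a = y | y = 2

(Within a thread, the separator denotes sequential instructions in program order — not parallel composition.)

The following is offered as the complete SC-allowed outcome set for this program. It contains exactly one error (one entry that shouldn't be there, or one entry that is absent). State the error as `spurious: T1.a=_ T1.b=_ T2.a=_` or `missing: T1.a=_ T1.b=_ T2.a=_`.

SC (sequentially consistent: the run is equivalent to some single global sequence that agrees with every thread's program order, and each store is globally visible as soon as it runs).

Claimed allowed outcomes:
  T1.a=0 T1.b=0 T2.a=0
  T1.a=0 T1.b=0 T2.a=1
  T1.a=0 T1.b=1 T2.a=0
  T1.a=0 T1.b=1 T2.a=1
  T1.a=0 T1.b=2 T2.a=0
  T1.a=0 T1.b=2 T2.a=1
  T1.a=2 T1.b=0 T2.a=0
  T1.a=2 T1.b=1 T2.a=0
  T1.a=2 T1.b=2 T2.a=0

outcome vector order: (T1.a,T1.b,T2.a)
SC (8): 0/0/0 0/0/1 0/1/0 0/1/1 0/2/0 0/2/1 2/1/0 2/2/0
claimed∖SC = {2/0/0}

spurious: T1.a=2 T1.b=0 T2.a=0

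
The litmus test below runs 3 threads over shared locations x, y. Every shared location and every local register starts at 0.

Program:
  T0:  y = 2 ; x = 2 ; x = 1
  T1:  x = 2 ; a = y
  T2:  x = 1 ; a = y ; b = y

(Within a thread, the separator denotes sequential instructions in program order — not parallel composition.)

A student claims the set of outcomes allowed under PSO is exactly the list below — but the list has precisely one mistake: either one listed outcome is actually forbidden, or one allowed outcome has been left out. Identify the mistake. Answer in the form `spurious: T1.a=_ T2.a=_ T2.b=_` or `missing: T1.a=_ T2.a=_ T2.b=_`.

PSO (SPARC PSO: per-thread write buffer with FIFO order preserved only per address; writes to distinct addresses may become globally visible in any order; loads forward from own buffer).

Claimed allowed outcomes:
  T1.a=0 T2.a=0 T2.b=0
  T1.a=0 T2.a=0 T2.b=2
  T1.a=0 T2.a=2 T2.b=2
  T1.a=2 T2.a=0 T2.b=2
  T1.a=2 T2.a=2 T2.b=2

outcome vector order: (T1.a,T2.a,T2.b)
PSO: 6 outcomes — {0/0/0 0/0/2 0/2/2 2/0/0 2/0/2 2/2/2}
PSO∖claimed = {2/0/0}

missing: T1.a=2 T2.a=0 T2.b=0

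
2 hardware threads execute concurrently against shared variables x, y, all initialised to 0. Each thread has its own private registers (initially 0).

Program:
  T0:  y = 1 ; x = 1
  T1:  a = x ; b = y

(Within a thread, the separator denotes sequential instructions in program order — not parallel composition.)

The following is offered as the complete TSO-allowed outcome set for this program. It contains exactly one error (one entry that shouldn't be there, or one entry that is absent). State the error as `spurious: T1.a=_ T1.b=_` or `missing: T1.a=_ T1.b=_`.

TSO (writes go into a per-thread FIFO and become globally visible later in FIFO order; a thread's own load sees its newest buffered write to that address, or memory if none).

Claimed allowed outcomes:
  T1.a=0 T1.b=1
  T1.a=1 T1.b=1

outcome vector order: (T1.a,T1.b)
TSO: 3 outcomes — {(0,0), (0,1), (1,1)}
TSO∖claimed = {(0,0)}

missing: T1.a=0 T1.b=0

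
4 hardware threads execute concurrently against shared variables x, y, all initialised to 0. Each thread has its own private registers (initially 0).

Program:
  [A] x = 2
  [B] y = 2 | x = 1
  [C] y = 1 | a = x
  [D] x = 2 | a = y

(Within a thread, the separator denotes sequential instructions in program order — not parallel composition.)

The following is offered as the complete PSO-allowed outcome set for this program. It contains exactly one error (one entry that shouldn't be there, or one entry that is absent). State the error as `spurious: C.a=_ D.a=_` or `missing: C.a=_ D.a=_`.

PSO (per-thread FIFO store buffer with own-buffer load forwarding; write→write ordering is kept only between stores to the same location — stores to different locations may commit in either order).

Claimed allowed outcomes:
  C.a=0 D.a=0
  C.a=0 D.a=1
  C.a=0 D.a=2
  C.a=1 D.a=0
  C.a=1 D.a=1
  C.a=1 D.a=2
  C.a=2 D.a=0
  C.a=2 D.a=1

missing: C.a=2 D.a=2

outcome vector order: (C.a,D.a)
PSO: 9 outcomes — {<0 0>; <0 1>; <0 2>; <1 0>; <1 1>; <1 2>; <2 0>; <2 1>; <2 2>}
PSO∖claimed = {<2 2>}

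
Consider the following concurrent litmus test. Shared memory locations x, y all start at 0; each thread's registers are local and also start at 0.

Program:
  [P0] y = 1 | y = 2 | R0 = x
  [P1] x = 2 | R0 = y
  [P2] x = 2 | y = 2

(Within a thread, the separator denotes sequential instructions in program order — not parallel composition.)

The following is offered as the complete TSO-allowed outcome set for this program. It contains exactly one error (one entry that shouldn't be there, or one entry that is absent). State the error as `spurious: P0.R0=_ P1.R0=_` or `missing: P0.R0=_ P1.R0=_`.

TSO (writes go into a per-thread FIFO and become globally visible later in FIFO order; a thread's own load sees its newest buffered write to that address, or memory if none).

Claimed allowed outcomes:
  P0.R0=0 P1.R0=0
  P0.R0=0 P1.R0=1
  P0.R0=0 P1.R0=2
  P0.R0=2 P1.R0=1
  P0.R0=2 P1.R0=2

outcome vector order: (P0.R0,P1.R0)
TSO: 6 outcomes — {0/0 0/1 0/2 2/0 2/1 2/2}
TSO∖claimed = {2/0}

missing: P0.R0=2 P1.R0=0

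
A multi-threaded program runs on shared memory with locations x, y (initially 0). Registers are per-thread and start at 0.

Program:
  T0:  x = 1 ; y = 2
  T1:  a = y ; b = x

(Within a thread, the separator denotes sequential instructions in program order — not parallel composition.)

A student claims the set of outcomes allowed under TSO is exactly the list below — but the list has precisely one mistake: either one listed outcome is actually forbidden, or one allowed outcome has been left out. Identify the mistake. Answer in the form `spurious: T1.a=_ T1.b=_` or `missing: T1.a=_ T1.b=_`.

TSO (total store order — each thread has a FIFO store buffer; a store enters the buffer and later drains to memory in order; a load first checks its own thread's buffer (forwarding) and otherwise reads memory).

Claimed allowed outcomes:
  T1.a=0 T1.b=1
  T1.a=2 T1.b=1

missing: T1.a=0 T1.b=0

outcome vector order: (T1.a,T1.b)
[TSO] allowed = {00; 01; 21}
TSO∖claimed = {00}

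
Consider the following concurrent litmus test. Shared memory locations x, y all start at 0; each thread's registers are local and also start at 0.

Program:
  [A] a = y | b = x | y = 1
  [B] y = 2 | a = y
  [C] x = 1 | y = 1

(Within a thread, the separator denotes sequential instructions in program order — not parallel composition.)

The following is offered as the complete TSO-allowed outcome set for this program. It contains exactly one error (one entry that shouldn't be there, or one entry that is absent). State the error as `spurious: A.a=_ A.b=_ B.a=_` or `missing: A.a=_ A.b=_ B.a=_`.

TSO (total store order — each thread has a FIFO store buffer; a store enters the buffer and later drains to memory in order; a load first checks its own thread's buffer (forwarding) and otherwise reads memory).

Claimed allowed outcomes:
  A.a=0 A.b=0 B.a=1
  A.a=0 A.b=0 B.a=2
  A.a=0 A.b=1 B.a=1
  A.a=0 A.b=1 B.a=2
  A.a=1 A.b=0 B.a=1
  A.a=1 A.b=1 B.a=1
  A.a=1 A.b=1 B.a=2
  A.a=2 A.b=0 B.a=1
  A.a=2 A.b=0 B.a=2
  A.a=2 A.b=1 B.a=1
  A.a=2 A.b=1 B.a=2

spurious: A.a=1 A.b=0 B.a=1

outcome vector order: (A.a,A.b,B.a)
[TSO] allowed = {(0,0,1) (0,0,2) (0,1,1) (0,1,2) (1,1,1) (1,1,2) (2,0,1) (2,0,2) (2,1,1) (2,1,2)}
claimed∖TSO = {(1,0,1)}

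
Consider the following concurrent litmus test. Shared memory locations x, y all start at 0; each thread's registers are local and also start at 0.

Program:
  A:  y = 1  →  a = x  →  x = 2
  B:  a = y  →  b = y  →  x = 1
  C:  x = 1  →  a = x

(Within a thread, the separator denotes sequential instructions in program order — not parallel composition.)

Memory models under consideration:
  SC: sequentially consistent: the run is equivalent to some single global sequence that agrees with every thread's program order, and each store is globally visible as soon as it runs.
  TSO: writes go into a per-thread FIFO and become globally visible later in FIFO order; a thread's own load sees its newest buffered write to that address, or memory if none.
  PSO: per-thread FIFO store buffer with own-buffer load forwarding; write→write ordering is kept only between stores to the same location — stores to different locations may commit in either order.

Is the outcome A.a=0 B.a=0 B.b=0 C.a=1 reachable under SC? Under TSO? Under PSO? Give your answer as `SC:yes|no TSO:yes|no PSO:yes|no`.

outcome vector order: (A.a,B.a,B.b,C.a)
[SC] allowed = {(0,0,0,1) (0,0,0,2) (0,0,1,1) (0,0,1,2) (0,1,1,1) (0,1,1,2) (1,0,0,1) (1,0,0,2) (1,0,1,1) (1,0,1,2) (1,1,1,1) (1,1,1,2)}
[TSO] allowed = {(0,0,0,1) (0,0,0,2) (0,0,1,1) (0,0,1,2) (0,1,1,1) (0,1,1,2) (1,0,0,1) (1,0,0,2) (1,0,1,1) (1,0,1,2) (1,1,1,1) (1,1,1,2)}
[PSO] allowed = {(0,0,0,1) (0,0,0,2) (0,0,1,1) (0,0,1,2) (0,1,1,1) (0,1,1,2) (1,0,0,1) (1,0,0,2) (1,0,1,1) (1,0,1,2) (1,1,1,1) (1,1,1,2)}
target (0,0,0,1) ∈ {SC,TSO,PSO}

SC:yes TSO:yes PSO:yes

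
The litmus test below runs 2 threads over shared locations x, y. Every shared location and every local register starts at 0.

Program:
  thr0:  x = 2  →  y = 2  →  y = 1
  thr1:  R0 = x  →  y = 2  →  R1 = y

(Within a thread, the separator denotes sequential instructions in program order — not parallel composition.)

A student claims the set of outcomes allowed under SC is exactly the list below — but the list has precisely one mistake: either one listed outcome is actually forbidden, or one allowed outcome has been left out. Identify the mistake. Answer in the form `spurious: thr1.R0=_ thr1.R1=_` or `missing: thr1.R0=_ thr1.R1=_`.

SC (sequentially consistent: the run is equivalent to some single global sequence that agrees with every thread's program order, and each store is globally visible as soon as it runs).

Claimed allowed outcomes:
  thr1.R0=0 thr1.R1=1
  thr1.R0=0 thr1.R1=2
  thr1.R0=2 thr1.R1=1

outcome vector order: (thr1.R0,thr1.R1)
under SC → <0 1>, <0 2>, <2 1>, <2 2>
SC∖claimed = {<2 2>}

missing: thr1.R0=2 thr1.R1=2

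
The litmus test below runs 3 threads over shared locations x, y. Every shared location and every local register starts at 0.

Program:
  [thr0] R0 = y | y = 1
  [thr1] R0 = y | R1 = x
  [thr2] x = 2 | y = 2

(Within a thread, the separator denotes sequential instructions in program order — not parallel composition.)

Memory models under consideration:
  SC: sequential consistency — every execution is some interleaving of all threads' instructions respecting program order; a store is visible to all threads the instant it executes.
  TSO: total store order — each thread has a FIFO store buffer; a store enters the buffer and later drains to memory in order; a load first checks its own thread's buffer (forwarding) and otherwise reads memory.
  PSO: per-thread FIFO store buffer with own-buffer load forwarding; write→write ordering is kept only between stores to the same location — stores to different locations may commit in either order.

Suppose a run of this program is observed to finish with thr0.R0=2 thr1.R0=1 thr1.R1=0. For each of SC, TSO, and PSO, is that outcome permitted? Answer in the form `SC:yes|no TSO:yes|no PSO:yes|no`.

SC:no TSO:no PSO:yes

outcome vector order: (thr0.R0,thr1.R0,thr1.R1)
SC (9): 000 002 010 012 022 200 202 212 222
TSO (9): 000 002 010 012 022 200 202 212 222
PSO (12): 000 002 010 012 020 022 200 202 210 212 220 222
target 210 ∈ {PSO}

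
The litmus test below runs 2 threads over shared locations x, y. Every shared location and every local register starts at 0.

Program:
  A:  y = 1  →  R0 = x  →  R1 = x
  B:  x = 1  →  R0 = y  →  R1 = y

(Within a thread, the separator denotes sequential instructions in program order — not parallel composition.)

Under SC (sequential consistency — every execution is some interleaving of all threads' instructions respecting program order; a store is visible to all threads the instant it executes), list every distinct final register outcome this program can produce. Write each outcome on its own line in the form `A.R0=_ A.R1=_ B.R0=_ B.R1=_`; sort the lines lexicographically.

A.R0=0 A.R1=0 B.R0=1 B.R1=1
A.R0=0 A.R1=1 B.R0=1 B.R1=1
A.R0=1 A.R1=1 B.R0=0 B.R1=0
A.R0=1 A.R1=1 B.R0=0 B.R1=1
A.R0=1 A.R1=1 B.R0=1 B.R1=1

outcome vector order: (A.R0,A.R1,B.R0,B.R1)
|SC outcomes| = 5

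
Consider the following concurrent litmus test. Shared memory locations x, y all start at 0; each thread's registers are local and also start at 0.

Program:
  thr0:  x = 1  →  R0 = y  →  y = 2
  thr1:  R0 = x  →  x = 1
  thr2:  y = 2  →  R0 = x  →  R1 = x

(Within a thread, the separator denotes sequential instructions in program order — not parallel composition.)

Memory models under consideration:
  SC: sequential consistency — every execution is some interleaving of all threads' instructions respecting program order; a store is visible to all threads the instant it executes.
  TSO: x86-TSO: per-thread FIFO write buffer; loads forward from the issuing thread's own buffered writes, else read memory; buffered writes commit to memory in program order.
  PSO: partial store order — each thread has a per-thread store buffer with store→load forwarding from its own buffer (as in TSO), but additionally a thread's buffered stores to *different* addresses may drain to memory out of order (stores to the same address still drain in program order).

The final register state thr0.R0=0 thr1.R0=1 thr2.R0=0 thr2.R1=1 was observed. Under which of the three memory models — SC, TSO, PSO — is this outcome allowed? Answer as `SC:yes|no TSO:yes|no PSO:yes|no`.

outcome vector order: (thr0.R0,thr1.R0,thr2.R0,thr2.R1)
[SC] allowed = {<0 0 1 1> <0 1 1 1> <2 0 0 0> <2 0 0 1> <2 0 1 1> <2 1 0 0> <2 1 0 1> <2 1 1 1>}
[TSO] allowed = {<0 0 0 0> <0 0 0 1> <0 0 1 1> <0 1 0 0> <0 1 0 1> <0 1 1 1> <2 0 0 0> <2 0 0 1> <2 0 1 1> <2 1 0 0> <2 1 0 1> <2 1 1 1>}
[PSO] allowed = {<0 0 0 0> <0 0 0 1> <0 0 1 1> <0 1 0 0> <0 1 0 1> <0 1 1 1> <2 0 0 0> <2 0 0 1> <2 0 1 1> <2 1 0 0> <2 1 0 1> <2 1 1 1>}
target <0 1 0 1> ∈ {TSO,PSO}

SC:no TSO:yes PSO:yes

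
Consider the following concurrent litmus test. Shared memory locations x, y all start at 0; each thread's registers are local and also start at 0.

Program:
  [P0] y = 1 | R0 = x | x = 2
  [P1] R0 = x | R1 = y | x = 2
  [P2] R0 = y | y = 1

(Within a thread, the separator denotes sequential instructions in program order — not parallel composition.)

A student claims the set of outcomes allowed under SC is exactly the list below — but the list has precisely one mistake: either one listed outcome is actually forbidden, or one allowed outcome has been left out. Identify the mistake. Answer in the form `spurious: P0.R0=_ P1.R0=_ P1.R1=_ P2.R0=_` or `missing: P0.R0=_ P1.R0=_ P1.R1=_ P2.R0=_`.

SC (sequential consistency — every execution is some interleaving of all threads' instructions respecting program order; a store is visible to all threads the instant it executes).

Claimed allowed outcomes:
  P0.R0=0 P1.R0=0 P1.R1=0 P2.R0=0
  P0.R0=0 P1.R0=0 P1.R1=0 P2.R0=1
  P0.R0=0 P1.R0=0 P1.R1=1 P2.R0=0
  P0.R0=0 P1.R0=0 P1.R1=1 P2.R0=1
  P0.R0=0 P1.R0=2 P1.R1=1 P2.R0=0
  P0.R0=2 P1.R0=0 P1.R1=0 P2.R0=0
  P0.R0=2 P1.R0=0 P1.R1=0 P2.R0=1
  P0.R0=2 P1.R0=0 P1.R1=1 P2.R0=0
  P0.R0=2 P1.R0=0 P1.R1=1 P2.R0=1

missing: P0.R0=0 P1.R0=2 P1.R1=1 P2.R0=1

outcome vector order: (P0.R0,P1.R0,P1.R1,P2.R0)
[SC] allowed = {0000; 0001; 0010; 0011; 0210; 0211; 2000; 2001; 2010; 2011}
SC∖claimed = {0211}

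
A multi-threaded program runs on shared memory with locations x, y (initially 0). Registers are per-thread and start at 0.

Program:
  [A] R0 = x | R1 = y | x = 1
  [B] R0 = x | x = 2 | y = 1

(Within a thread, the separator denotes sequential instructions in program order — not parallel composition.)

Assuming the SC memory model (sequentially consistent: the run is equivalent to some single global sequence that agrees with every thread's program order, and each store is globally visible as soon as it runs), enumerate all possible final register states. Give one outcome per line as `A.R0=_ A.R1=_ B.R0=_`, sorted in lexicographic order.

A.R0=0 A.R1=0 B.R0=0
A.R0=0 A.R1=0 B.R0=1
A.R0=0 A.R1=1 B.R0=0
A.R0=2 A.R1=0 B.R0=0
A.R0=2 A.R1=1 B.R0=0

outcome vector order: (A.R0,A.R1,B.R0)
|SC outcomes| = 5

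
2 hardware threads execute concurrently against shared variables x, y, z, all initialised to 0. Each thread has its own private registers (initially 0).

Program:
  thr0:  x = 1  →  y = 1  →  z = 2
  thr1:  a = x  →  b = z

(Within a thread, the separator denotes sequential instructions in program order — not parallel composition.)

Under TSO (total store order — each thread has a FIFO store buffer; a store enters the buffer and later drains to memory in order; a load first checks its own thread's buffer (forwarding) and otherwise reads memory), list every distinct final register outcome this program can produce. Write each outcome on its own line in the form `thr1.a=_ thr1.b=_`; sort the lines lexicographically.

outcome vector order: (thr1.a,thr1.b)
|TSO outcomes| = 4

thr1.a=0 thr1.b=0
thr1.a=0 thr1.b=2
thr1.a=1 thr1.b=0
thr1.a=1 thr1.b=2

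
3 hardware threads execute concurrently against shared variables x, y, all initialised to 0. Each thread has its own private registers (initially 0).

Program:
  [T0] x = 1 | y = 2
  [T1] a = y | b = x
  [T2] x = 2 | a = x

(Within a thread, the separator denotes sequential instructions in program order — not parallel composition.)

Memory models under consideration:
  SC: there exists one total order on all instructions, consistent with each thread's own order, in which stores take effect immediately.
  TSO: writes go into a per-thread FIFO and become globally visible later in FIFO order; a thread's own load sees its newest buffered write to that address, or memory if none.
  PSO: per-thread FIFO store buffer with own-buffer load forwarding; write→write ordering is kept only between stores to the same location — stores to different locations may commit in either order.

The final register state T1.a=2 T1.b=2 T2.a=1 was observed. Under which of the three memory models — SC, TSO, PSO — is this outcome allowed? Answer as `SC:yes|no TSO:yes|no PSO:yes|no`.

SC:no TSO:no PSO:yes

outcome vector order: (T1.a,T1.b,T2.a)
SC (9): 001; 002; 011; 012; 021; 022; 211; 212; 222
TSO (9): 001; 002; 011; 012; 021; 022; 211; 212; 222
PSO (12): 001; 002; 011; 012; 021; 022; 201; 202; 211; 212; 221; 222
target 221 ∈ {PSO}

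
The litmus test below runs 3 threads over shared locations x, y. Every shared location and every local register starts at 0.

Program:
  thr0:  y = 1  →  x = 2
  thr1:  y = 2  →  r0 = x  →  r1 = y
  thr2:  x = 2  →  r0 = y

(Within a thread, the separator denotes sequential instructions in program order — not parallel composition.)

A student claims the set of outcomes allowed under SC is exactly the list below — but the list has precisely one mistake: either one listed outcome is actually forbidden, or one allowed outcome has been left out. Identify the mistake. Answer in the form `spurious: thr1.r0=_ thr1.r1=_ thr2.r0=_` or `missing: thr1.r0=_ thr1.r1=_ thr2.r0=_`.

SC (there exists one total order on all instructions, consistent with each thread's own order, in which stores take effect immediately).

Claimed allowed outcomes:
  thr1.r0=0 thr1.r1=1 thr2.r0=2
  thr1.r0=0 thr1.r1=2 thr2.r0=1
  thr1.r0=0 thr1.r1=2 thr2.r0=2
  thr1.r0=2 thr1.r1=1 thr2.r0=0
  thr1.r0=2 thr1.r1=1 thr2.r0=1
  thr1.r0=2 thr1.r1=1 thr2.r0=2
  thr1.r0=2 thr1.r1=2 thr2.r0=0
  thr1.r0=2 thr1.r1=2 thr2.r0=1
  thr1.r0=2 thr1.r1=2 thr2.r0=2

missing: thr1.r0=0 thr1.r1=1 thr2.r0=1

outcome vector order: (thr1.r0,thr1.r1,thr2.r0)
[SC] allowed = {(0,1,1); (0,1,2); (0,2,1); (0,2,2); (2,1,0); (2,1,1); (2,1,2); (2,2,0); (2,2,1); (2,2,2)}
SC∖claimed = {(0,1,1)}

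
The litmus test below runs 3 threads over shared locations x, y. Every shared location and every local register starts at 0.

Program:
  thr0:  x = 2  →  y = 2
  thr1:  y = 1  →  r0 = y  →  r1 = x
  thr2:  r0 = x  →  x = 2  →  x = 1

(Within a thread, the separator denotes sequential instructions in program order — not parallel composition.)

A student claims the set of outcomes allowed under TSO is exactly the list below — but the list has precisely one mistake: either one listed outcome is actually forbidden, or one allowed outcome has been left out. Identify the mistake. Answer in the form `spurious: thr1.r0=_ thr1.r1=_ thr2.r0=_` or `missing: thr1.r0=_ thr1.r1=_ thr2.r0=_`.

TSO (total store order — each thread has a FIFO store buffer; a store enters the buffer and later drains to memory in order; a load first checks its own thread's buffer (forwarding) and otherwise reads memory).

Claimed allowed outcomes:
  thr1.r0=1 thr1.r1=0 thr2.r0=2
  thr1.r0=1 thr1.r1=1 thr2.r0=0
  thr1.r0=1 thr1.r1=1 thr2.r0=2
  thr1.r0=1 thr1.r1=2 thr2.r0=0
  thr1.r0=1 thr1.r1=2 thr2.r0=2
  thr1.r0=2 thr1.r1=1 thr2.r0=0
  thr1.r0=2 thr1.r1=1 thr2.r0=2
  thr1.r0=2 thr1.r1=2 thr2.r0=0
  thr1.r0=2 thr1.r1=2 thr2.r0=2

outcome vector order: (thr1.r0,thr1.r1,thr2.r0)
[TSO] allowed = {1/0/0 1/0/2 1/1/0 1/1/2 1/2/0 1/2/2 2/1/0 2/1/2 2/2/0 2/2/2}
TSO∖claimed = {1/0/0}

missing: thr1.r0=1 thr1.r1=0 thr2.r0=0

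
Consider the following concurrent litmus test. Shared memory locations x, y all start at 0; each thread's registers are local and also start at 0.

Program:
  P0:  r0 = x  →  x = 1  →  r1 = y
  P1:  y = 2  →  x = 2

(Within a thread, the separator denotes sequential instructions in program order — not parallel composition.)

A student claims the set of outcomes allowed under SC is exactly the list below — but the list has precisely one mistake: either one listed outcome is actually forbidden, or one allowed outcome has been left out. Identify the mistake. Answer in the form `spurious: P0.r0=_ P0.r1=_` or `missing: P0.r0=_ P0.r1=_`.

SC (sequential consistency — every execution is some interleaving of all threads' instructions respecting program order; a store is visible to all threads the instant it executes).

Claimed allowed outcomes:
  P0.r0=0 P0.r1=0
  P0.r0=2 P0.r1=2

outcome vector order: (P0.r0,P0.r1)
SC (3): 00 02 22
SC∖claimed = {02}

missing: P0.r0=0 P0.r1=2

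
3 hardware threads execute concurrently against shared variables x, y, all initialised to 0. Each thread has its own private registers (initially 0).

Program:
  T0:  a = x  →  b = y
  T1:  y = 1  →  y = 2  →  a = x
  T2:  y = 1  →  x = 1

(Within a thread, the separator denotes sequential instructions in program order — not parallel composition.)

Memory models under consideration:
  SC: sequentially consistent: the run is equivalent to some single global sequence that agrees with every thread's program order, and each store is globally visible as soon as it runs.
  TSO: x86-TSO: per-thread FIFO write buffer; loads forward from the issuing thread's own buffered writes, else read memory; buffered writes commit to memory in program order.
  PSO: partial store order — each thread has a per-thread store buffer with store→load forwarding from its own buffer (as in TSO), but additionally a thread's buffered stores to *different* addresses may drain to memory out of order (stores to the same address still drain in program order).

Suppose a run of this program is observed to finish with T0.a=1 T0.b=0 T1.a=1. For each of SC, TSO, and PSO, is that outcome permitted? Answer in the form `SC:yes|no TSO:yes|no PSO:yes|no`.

outcome vector order: (T0.a,T0.b,T1.a)
under SC → 000 001 010 011 020 021 110 111 120 121
under TSO → 000 001 010 011 020 021 110 111 120 121
under PSO → 000 001 010 011 020 021 100 101 110 111 120 121
target 101 ∈ {PSO}

SC:no TSO:no PSO:yes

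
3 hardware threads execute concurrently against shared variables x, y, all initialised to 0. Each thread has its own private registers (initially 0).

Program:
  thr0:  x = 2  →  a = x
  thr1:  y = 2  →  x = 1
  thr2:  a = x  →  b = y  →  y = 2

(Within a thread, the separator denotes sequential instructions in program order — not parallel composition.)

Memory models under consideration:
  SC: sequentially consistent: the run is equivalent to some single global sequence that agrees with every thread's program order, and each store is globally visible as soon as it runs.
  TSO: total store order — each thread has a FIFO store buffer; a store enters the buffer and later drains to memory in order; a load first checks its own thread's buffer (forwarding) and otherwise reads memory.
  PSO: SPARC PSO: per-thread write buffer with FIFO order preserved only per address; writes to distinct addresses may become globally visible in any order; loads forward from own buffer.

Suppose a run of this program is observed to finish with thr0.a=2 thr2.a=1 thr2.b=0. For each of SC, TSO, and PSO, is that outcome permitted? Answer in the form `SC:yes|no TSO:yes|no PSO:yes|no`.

SC:no TSO:no PSO:yes

outcome vector order: (thr0.a,thr2.a,thr2.b)
under SC → (1,0,0), (1,0,2), (1,1,2), (1,2,0), (1,2,2), (2,0,0), (2,0,2), (2,1,2), (2,2,0), (2,2,2)
under TSO → (1,0,0), (1,0,2), (1,1,2), (1,2,0), (1,2,2), (2,0,0), (2,0,2), (2,1,2), (2,2,0), (2,2,2)
under PSO → (1,0,0), (1,0,2), (1,1,0), (1,1,2), (1,2,0), (1,2,2), (2,0,0), (2,0,2), (2,1,0), (2,1,2), (2,2,0), (2,2,2)
target (2,1,0) ∈ {PSO}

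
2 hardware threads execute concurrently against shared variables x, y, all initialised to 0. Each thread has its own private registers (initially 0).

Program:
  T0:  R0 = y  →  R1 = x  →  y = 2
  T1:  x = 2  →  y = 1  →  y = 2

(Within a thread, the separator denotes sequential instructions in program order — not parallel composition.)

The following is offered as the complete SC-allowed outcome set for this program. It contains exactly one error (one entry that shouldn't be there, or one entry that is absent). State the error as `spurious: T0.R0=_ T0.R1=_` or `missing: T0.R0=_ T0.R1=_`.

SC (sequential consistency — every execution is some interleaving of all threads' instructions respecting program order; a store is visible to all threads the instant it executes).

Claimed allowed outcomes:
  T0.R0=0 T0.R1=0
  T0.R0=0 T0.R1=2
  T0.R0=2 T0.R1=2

missing: T0.R0=1 T0.R1=2

outcome vector order: (T0.R0,T0.R1)
SC: 4 outcomes — {00 02 12 22}
SC∖claimed = {12}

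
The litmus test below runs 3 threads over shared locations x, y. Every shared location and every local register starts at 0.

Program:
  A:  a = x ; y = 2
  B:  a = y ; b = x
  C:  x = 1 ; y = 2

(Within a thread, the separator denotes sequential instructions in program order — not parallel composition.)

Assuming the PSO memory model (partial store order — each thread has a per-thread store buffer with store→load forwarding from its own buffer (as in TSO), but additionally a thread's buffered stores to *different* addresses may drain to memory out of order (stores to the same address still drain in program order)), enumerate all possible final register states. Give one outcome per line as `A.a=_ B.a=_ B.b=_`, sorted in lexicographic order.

outcome vector order: (A.a,B.a,B.b)
|PSO outcomes| = 8

A.a=0 B.a=0 B.b=0
A.a=0 B.a=0 B.b=1
A.a=0 B.a=2 B.b=0
A.a=0 B.a=2 B.b=1
A.a=1 B.a=0 B.b=0
A.a=1 B.a=0 B.b=1
A.a=1 B.a=2 B.b=0
A.a=1 B.a=2 B.b=1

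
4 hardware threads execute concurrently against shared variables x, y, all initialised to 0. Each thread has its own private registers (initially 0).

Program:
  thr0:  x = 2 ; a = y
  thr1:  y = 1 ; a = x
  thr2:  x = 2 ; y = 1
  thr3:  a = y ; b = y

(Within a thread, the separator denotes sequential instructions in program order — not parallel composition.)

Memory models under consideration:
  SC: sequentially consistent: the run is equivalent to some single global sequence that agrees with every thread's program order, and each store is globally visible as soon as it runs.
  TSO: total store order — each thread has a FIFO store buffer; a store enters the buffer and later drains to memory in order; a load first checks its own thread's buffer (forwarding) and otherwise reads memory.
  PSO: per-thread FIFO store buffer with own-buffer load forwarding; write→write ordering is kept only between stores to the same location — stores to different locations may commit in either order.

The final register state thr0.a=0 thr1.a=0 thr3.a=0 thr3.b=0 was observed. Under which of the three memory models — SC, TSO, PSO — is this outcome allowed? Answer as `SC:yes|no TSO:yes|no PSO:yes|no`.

outcome vector order: (thr0.a,thr1.a,thr3.a,thr3.b)
[SC] allowed = {(0,2,0,0); (0,2,0,1); (0,2,1,1); (1,0,0,0); (1,0,0,1); (1,0,1,1); (1,2,0,0); (1,2,0,1); (1,2,1,1)}
[TSO] allowed = {(0,0,0,0); (0,0,0,1); (0,0,1,1); (0,2,0,0); (0,2,0,1); (0,2,1,1); (1,0,0,0); (1,0,0,1); (1,0,1,1); (1,2,0,0); (1,2,0,1); (1,2,1,1)}
[PSO] allowed = {(0,0,0,0); (0,0,0,1); (0,0,1,1); (0,2,0,0); (0,2,0,1); (0,2,1,1); (1,0,0,0); (1,0,0,1); (1,0,1,1); (1,2,0,0); (1,2,0,1); (1,2,1,1)}
target (0,0,0,0) ∈ {TSO,PSO}

SC:no TSO:yes PSO:yes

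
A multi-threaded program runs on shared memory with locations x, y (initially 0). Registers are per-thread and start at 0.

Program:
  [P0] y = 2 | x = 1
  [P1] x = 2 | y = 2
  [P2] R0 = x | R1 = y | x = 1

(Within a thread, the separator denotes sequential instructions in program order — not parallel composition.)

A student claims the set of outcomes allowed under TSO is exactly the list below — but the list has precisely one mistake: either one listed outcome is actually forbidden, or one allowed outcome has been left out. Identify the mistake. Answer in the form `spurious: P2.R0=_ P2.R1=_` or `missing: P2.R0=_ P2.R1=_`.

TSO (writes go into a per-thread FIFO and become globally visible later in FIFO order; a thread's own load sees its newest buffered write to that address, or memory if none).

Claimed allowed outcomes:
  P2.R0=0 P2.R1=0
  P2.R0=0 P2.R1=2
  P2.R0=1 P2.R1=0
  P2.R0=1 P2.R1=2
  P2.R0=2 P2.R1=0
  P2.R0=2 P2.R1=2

outcome vector order: (P2.R0,P2.R1)
under TSO → (0,0), (0,2), (1,2), (2,0), (2,2)
claimed∖TSO = {(1,0)}

spurious: P2.R0=1 P2.R1=0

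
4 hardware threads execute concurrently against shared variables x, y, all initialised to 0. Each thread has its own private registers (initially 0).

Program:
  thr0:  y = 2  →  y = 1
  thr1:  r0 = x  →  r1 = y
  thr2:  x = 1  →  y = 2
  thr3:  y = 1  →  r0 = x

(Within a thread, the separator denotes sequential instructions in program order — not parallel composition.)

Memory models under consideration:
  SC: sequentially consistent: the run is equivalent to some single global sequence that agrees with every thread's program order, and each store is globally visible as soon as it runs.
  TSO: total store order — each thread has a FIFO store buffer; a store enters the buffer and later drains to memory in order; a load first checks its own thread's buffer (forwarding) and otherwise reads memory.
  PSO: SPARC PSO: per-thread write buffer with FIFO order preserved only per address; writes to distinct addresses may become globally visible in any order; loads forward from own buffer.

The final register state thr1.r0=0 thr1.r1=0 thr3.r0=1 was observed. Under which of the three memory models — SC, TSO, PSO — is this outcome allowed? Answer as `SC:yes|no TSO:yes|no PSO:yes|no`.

outcome vector order: (thr1.r0,thr1.r1,thr3.r0)
SC: 11 outcomes — {000 001 010 011 020 021 101 110 111 120 121}
TSO: 12 outcomes — {000 001 010 011 020 021 100 101 110 111 120 121}
PSO: 12 outcomes — {000 001 010 011 020 021 100 101 110 111 120 121}
target 001 ∈ {SC,TSO,PSO}

SC:yes TSO:yes PSO:yes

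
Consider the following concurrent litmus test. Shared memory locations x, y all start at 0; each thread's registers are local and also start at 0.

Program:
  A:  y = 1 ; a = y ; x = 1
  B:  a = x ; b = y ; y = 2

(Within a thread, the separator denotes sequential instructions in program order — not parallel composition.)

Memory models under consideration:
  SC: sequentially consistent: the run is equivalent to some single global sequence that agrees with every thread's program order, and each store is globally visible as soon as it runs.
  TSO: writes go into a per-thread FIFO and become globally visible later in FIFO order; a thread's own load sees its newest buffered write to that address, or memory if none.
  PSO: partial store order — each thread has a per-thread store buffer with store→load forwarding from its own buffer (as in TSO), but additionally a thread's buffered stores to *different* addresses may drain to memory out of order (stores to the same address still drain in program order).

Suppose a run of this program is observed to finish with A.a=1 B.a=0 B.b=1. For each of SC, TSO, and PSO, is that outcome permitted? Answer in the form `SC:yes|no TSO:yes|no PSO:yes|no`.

SC:yes TSO:yes PSO:yes

outcome vector order: (A.a,B.a,B.b)
SC (5): (1,0,0) (1,0,1) (1,1,1) (2,0,0) (2,0,1)
TSO (5): (1,0,0) (1,0,1) (1,1,1) (2,0,0) (2,0,1)
PSO (6): (1,0,0) (1,0,1) (1,1,0) (1,1,1) (2,0,0) (2,0,1)
target (1,0,1) ∈ {SC,TSO,PSO}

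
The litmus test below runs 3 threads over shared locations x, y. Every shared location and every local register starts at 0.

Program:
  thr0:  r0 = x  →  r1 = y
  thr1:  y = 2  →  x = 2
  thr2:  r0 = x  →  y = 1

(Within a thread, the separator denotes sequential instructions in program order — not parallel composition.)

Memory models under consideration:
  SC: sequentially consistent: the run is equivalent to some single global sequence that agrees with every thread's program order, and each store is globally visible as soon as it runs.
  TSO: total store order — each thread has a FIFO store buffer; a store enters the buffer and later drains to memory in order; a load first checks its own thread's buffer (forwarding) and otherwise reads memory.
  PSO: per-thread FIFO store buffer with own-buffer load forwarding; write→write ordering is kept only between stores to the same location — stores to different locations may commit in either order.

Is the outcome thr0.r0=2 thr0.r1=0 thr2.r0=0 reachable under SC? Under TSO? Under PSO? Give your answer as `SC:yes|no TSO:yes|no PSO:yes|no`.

SC:no TSO:no PSO:yes

outcome vector order: (thr0.r0,thr0.r1,thr2.r0)
[SC] allowed = {000 002 010 012 020 022 210 212 220 222}
[TSO] allowed = {000 002 010 012 020 022 210 212 220 222}
[PSO] allowed = {000 002 010 012 020 022 200 202 210 212 220 222}
target 200 ∈ {PSO}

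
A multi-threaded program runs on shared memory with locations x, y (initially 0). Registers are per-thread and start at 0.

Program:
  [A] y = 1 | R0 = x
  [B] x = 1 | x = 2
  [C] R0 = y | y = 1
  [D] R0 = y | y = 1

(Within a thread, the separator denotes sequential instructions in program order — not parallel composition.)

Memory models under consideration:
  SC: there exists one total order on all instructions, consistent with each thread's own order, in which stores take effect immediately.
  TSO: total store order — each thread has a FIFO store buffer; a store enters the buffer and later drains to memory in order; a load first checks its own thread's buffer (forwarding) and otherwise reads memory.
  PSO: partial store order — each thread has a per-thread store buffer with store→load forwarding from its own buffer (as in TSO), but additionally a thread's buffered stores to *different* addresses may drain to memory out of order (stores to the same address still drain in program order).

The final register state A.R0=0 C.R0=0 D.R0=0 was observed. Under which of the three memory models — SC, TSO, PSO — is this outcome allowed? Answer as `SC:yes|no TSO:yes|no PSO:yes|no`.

SC:yes TSO:yes PSO:yes

outcome vector order: (A.R0,C.R0,D.R0)
under SC → 0/0/0; 0/0/1; 0/1/0; 0/1/1; 1/0/0; 1/0/1; 1/1/0; 1/1/1; 2/0/0; 2/0/1; 2/1/0; 2/1/1
under TSO → 0/0/0; 0/0/1; 0/1/0; 0/1/1; 1/0/0; 1/0/1; 1/1/0; 1/1/1; 2/0/0; 2/0/1; 2/1/0; 2/1/1
under PSO → 0/0/0; 0/0/1; 0/1/0; 0/1/1; 1/0/0; 1/0/1; 1/1/0; 1/1/1; 2/0/0; 2/0/1; 2/1/0; 2/1/1
target 0/0/0 ∈ {SC,TSO,PSO}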